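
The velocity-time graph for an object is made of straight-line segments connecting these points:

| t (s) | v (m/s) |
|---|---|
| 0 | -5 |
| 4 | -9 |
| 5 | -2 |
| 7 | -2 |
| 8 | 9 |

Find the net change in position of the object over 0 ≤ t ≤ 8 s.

-34 m

Net displacement equals the area under the velocity-time graph (areas below the axis count negative).
0–4 s: ½(-5 + -9)(4) = -28 m
4–5 s: ½(-9 + -2)(1) = -5.5 m
5–7 s: -2 × 2 = -4 m
7–8 s: ½(-2 + 9)(1) = 3.5 m
Net displacement = -34 m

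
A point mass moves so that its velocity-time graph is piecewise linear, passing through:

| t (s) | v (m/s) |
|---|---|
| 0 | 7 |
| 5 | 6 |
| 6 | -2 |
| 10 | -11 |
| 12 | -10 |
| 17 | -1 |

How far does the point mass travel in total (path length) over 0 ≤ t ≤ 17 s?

109.5 m

Total distance travelled is ∫|v| dt — sum the magnitudes of each area piece.
0–5 s: |½(7 + 6)(5)| = 32.5 m
5–6 s: v = 0 at t = 5.75 s; triangle areas 2.25 + 0.25 = 2.5 m
6–10 s: |½(-2 + -11)(4)| = 26 m
10–12 s: |½(-11 + -10)(2)| = 21 m
12–17 s: |½(-10 + -1)(5)| = 27.5 m
Total distance = 109.5 m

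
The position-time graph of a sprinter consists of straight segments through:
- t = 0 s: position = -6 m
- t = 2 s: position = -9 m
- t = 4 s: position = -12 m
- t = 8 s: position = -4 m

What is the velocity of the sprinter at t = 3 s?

Velocity is the slope of the x-t graph on 2–4 s: (-12 − -9)/(4 − 2) = -1.5 m/s.

-1.5 m/s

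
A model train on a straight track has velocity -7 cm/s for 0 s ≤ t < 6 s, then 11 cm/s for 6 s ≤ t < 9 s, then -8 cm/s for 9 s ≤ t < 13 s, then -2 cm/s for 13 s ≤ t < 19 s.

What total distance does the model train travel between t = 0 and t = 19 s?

119 cm

Total distance travelled is ∫|v| dt — sum the magnitudes of each area piece.
0–6 s: |-7| × 6 = 42 cm
6–9 s: |11| × 3 = 33 cm
9–13 s: |-8| × 4 = 32 cm
13–19 s: |-2| × 6 = 12 cm
Total distance = 119 cm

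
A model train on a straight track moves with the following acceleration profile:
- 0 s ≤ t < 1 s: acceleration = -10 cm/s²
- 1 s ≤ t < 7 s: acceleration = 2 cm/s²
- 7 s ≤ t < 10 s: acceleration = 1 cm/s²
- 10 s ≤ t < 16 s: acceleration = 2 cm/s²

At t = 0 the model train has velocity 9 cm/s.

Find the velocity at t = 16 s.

Δv equals the area under the a-t graph; then v = v₀ + Δv.
0–1 s: -10 × 1 = -10 cm/s
1–7 s: 2 × 6 = 12 cm/s
7–10 s: 1 × 3 = 3 cm/s
10–16 s: 2 × 6 = 12 cm/s
Δv = 17 cm/s, so v(16) = 9 + (17) = 26 cm/s.

26 cm/s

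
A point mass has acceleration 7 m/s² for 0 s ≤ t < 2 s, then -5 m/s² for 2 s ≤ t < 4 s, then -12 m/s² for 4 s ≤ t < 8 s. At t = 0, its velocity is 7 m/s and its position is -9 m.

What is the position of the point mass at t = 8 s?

-1 m

On each constant-a segment, Δv = aΔt and Δx = v₀Δt + ½aΔt²; chain segment to segment.
0–2 s: v starts 7 m/s; Δx = 7·2 + ½·7·2² = 28 m; v ends 21 m/s.
2–4 s: v starts 21 m/s; Δx = 21·2 + ½·-5·2² = 32 m; v ends 11 m/s.
4–8 s: v starts 11 m/s; Δx = 11·4 + ½·-12·4² = -52 m; v ends -37 m/s.
x(8) = -9 + Σ Δx = -1 m.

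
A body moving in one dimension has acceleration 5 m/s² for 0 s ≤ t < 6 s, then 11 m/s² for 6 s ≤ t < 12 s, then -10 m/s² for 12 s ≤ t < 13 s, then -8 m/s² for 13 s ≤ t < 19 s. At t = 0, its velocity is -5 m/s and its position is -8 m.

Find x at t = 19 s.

828 m

On each constant-a segment, Δv = aΔt and Δx = v₀Δt + ½aΔt²; chain segment to segment.
0–6 s: v starts -5 m/s; Δx = -5·6 + ½·5·6² = 60 m; v ends 25 m/s.
6–12 s: v starts 25 m/s; Δx = 25·6 + ½·11·6² = 348 m; v ends 91 m/s.
12–13 s: v starts 91 m/s; Δx = 91·1 + ½·-10·1² = 86 m; v ends 81 m/s.
13–19 s: v starts 81 m/s; Δx = 81·6 + ½·-8·6² = 342 m; v ends 33 m/s.
x(19) = -8 + Σ Δx = 828 m.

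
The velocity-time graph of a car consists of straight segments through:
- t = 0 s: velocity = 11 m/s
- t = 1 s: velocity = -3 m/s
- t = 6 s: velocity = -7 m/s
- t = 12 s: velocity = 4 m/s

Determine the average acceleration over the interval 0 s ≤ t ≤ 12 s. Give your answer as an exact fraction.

-7/12 m/s²

Average acceleration = Δv/Δt = (4 − 11)/(12 − 0) = -7/12 m/s².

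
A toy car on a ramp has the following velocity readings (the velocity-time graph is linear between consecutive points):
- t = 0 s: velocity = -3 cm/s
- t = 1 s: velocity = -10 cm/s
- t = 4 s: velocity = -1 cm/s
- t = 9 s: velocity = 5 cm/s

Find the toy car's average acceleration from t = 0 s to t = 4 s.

Average acceleration = Δv/Δt = (-1 − -3)/(4 − 0) = 0.5 cm/s².

0.5 cm/s²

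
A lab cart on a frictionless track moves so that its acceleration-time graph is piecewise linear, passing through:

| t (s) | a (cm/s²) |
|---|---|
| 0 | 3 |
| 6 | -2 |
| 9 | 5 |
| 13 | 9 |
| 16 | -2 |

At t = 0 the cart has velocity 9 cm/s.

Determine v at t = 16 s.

Δv equals the area under the a-t graph; then v = v₀ + Δv.
0–6 s: ½(3 + -2)(6) = 3 cm/s
6–9 s: ½(-2 + 5)(3) = 4.5 cm/s
9–13 s: ½(5 + 9)(4) = 28 cm/s
13–16 s: ½(9 + -2)(3) = 10.5 cm/s
Δv = 46 cm/s, so v(16) = 9 + (46) = 55 cm/s.

55 cm/s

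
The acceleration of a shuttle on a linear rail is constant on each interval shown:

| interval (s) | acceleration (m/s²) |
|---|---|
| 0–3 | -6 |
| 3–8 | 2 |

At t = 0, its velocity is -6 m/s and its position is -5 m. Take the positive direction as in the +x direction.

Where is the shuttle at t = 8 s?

On each constant-a segment, Δv = aΔt and Δx = v₀Δt + ½aΔt²; chain segment to segment.
0–3 s: v starts -6 m/s; Δx = -6·3 + ½·-6·3² = -45 m; v ends -24 m/s.
3–8 s: v starts -24 m/s; Δx = -24·5 + ½·2·5² = -95 m; v ends -14 m/s.
x(8) = -5 + Σ Δx = -145 m.

-145 m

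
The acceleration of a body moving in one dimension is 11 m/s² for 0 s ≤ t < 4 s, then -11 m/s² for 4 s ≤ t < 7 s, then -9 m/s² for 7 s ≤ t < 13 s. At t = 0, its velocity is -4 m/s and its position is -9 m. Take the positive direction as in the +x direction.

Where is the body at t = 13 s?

On each constant-a segment, Δv = aΔt and Δx = v₀Δt + ½aΔt²; chain segment to segment.
0–4 s: v starts -4 m/s; Δx = -4·4 + ½·11·4² = 72 m; v ends 40 m/s.
4–7 s: v starts 40 m/s; Δx = 40·3 + ½·-11·3² = 70.5 m; v ends 7 m/s.
7–13 s: v starts 7 m/s; Δx = 7·6 + ½·-9·6² = -120 m; v ends -47 m/s.
x(13) = -9 + Σ Δx = 13.5 m.

13.5 m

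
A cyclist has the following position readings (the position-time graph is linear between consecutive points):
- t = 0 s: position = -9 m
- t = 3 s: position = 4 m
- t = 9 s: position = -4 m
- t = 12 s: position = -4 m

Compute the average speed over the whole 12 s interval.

Average speed = (total path length)/(elapsed time); on a piecewise-linear x-t graph the path length is Σ|Δx|.
0–3 s: |Δx| = |4 − -9| = 13 m
3–9 s: |Δx| = |-4 − 4| = 8 m
9–12 s: |Δx| = |-4 − -4| = 0 m
Total path = 21 m; average speed = 21/12 = 1.75 m/s.

1.75 m/s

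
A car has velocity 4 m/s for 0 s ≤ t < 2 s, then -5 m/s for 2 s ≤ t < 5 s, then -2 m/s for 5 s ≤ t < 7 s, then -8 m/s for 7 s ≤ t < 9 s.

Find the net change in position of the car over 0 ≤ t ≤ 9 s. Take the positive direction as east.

-27 m

Net displacement equals the area under the velocity-time graph (areas below the axis count negative).
0–2 s: 4 × 2 = 8 m
2–5 s: -5 × 3 = -15 m
5–7 s: -2 × 2 = -4 m
7–9 s: -8 × 2 = -16 m
Net displacement = -27 m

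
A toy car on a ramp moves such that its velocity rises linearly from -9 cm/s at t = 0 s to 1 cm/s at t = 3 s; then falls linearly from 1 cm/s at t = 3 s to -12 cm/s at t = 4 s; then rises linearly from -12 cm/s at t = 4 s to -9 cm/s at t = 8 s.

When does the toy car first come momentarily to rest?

v changes sign on 0–3 s (from -9 to 1); the graph is linear there, so v = 0 at t = 0 + (9)·(3 − 0)/(1 − -9) = 2.7 s.

t = 2.7 s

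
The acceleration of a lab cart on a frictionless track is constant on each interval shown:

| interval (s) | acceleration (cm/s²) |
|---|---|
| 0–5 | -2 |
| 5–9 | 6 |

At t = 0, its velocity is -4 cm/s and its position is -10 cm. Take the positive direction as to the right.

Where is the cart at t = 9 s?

On each constant-a segment, Δv = aΔt and Δx = v₀Δt + ½aΔt²; chain segment to segment.
0–5 s: v starts -4 cm/s; Δx = -4·5 + ½·-2·5² = -45 cm; v ends -14 cm/s.
5–9 s: v starts -14 cm/s; Δx = -14·4 + ½·6·4² = -8 cm; v ends 10 cm/s.
x(9) = -10 + Σ Δx = -63 cm.

-63 cm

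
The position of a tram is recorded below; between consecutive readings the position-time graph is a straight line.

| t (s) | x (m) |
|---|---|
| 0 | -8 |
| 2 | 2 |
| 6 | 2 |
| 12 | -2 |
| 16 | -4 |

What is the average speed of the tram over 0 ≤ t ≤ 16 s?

1 m/s

Average speed = (total path length)/(elapsed time); on a piecewise-linear x-t graph the path length is Σ|Δx|.
0–2 s: |Δx| = |2 − -8| = 10 m
2–6 s: |Δx| = |2 − 2| = 0 m
6–12 s: |Δx| = |-2 − 2| = 4 m
12–16 s: |Δx| = |-4 − -2| = 2 m
Total path = 16 m; average speed = 16/16 = 1 m/s.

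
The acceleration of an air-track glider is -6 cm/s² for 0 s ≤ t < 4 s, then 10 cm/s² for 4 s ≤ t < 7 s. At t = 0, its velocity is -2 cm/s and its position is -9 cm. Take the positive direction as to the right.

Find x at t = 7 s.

-98 cm

On each constant-a segment, Δv = aΔt and Δx = v₀Δt + ½aΔt²; chain segment to segment.
0–4 s: v starts -2 cm/s; Δx = -2·4 + ½·-6·4² = -56 cm; v ends -26 cm/s.
4–7 s: v starts -26 cm/s; Δx = -26·3 + ½·10·3² = -33 cm; v ends 4 cm/s.
x(7) = -9 + Σ Δx = -98 cm.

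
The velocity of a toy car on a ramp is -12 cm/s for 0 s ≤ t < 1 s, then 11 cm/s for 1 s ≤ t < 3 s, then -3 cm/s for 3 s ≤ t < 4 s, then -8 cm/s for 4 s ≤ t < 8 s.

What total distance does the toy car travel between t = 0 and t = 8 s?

Distance (not displacement) is the total path length: add the absolute areas under v-t.
0–1 s: |-12| × 1 = 12 cm
1–3 s: |11| × 2 = 22 cm
3–4 s: |-3| × 1 = 3 cm
4–8 s: |-8| × 4 = 32 cm
Total distance = 69 cm

69 cm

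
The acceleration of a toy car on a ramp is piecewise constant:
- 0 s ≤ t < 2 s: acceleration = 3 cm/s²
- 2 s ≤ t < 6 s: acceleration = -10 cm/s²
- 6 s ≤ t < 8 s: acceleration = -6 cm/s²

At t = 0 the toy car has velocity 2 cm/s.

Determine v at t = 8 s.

-44 cm/s

Δv equals the area under the a-t graph; then v = v₀ + Δv.
0–2 s: 3 × 2 = 6 cm/s
2–6 s: -10 × 4 = -40 cm/s
6–8 s: -6 × 2 = -12 cm/s
Δv = -46 cm/s, so v(8) = 2 + (-46) = -44 cm/s.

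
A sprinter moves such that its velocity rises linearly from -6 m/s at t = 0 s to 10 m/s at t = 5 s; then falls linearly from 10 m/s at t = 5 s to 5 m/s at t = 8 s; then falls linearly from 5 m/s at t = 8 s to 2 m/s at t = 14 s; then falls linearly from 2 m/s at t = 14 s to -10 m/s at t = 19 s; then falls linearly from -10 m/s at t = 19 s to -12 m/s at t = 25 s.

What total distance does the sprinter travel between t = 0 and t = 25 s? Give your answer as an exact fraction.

1829/12 m

Total distance travelled is ∫|v| dt — sum the magnitudes of each area piece.
0–5 s: v = 0 at t = 1.875 s; triangle areas 5.625 + 15.625 = 21.25 m
5–8 s: |½(10 + 5)(3)| = 22.5 m
8–14 s: |½(5 + 2)(6)| = 21 m
14–19 s: v = 0 at t = 89/6 s; triangle areas 5/6 + 125/6 = 65/3 m
19–25 s: |½(-10 + -12)(6)| = 66 m
Total distance = 1829/12 m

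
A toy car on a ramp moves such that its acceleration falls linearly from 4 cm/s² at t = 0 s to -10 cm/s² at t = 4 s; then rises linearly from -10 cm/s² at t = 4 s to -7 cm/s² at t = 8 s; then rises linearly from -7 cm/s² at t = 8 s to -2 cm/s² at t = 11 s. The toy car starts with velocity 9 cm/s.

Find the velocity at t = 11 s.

-50.5 cm/s

Δv equals the area under the a-t graph; then v = v₀ + Δv.
0–4 s: ½(4 + -10)(4) = -12 cm/s
4–8 s: ½(-10 + -7)(4) = -34 cm/s
8–11 s: ½(-7 + -2)(3) = -13.5 cm/s
Δv = -59.5 cm/s, so v(11) = 9 + (-59.5) = -50.5 cm/s.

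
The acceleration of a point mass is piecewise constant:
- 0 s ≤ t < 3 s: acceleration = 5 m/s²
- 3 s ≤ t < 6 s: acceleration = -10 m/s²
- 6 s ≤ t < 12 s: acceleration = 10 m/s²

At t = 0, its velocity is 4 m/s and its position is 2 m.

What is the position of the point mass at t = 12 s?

162.5 m

On each constant-a segment, Δv = aΔt and Δx = v₀Δt + ½aΔt²; chain segment to segment.
0–3 s: v starts 4 m/s; Δx = 4·3 + ½·5·3² = 34.5 m; v ends 19 m/s.
3–6 s: v starts 19 m/s; Δx = 19·3 + ½·-10·3² = 12 m; v ends -11 m/s.
6–12 s: v starts -11 m/s; Δx = -11·6 + ½·10·6² = 114 m; v ends 49 m/s.
x(12) = 2 + Σ Δx = 162.5 m.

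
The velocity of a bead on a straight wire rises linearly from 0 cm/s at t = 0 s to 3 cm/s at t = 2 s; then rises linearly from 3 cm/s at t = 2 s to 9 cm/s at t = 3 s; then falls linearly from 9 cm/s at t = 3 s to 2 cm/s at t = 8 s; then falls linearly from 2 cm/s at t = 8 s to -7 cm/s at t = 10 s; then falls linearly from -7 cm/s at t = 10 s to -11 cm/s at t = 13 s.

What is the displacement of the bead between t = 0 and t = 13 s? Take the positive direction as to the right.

Displacement is the signed area under the v-t curve.
0–2 s: ½(0 + 3)(2) = 3 cm
2–3 s: ½(3 + 9)(1) = 6 cm
3–8 s: ½(9 + 2)(5) = 27.5 cm
8–10 s: ½(2 + -7)(2) = -5 cm
10–13 s: ½(-7 + -11)(3) = -27 cm
Net displacement = 4.5 cm

4.5 cm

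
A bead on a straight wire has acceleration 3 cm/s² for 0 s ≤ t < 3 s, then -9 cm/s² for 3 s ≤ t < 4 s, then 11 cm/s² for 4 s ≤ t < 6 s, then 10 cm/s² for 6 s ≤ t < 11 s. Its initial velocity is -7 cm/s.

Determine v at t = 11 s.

65 cm/s

Δv equals the area under the a-t graph; then v = v₀ + Δv.
0–3 s: 3 × 3 = 9 cm/s
3–4 s: -9 × 1 = -9 cm/s
4–6 s: 11 × 2 = 22 cm/s
6–11 s: 10 × 5 = 50 cm/s
Δv = 72 cm/s, so v(11) = -7 + (72) = 65 cm/s.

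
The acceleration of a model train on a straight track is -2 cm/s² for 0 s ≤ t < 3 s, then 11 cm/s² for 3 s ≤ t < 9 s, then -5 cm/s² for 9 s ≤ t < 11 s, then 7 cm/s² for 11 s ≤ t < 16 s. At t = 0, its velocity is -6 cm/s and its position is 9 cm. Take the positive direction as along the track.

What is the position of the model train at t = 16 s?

513.5 cm

On each constant-a segment, Δv = aΔt and Δx = v₀Δt + ½aΔt²; chain segment to segment.
0–3 s: v starts -6 cm/s; Δx = -6·3 + ½·-2·3² = -27 cm; v ends -12 cm/s.
3–9 s: v starts -12 cm/s; Δx = -12·6 + ½·11·6² = 126 cm; v ends 54 cm/s.
9–11 s: v starts 54 cm/s; Δx = 54·2 + ½·-5·2² = 98 cm; v ends 44 cm/s.
11–16 s: v starts 44 cm/s; Δx = 44·5 + ½·7·5² = 307.5 cm; v ends 79 cm/s.
x(16) = 9 + Σ Δx = 513.5 cm.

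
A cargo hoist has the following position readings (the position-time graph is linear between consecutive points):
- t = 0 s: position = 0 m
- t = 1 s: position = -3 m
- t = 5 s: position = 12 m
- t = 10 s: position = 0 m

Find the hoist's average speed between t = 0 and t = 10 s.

3 m/s

Average speed = (total path length)/(elapsed time); on a piecewise-linear x-t graph the path length is Σ|Δx|.
0–1 s: |Δx| = |-3 − 0| = 3 m
1–5 s: |Δx| = |12 − -3| = 15 m
5–10 s: |Δx| = |0 − 12| = 12 m
Total path = 30 m; average speed = 30/10 = 3 m/s.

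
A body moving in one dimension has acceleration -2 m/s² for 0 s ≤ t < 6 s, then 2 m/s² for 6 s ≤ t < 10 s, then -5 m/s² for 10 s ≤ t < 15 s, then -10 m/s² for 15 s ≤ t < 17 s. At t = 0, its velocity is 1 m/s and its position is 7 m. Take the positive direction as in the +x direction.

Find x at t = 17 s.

-204.5 m

On each constant-a segment, Δv = aΔt and Δx = v₀Δt + ½aΔt²; chain segment to segment.
0–6 s: v starts 1 m/s; Δx = 1·6 + ½·-2·6² = -30 m; v ends -11 m/s.
6–10 s: v starts -11 m/s; Δx = -11·4 + ½·2·4² = -28 m; v ends -3 m/s.
10–15 s: v starts -3 m/s; Δx = -3·5 + ½·-5·5² = -77.5 m; v ends -28 m/s.
15–17 s: v starts -28 m/s; Δx = -28·2 + ½·-10·2² = -76 m; v ends -48 m/s.
x(17) = 7 + Σ Δx = -204.5 m.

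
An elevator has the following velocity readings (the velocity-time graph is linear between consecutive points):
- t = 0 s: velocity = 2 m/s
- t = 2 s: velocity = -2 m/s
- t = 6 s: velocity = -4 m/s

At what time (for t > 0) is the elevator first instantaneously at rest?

t = 1 s

v changes sign on 0–2 s (from 2 to -2); the graph is linear there, so v = 0 at t = 0 + (-2)·(2 − 0)/(-2 − 2) = 1 s.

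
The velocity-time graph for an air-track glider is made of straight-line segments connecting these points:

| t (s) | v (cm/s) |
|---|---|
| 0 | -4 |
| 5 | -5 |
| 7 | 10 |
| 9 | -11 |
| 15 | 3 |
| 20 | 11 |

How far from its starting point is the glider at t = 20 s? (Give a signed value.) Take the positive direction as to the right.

Displacement is the signed area under the v-t curve.
0–5 s: ½(-4 + -5)(5) = -22.5 cm
5–7 s: ½(-5 + 10)(2) = 5 cm
7–9 s: ½(10 + -11)(2) = -1 cm
9–15 s: ½(-11 + 3)(6) = -24 cm
15–20 s: ½(3 + 11)(5) = 35 cm
Net displacement = -7.5 cm

-7.5 cm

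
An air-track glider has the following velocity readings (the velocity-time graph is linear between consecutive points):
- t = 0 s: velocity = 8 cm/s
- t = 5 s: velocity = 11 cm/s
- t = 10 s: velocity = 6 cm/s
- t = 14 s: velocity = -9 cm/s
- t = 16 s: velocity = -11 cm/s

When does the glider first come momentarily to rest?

t = 11.6 s

v changes sign on 10–14 s (from 6 to -9); the graph is linear there, so v = 0 at t = 10 + (-6)·(14 − 10)/(-9 − 6) = 11.6 s.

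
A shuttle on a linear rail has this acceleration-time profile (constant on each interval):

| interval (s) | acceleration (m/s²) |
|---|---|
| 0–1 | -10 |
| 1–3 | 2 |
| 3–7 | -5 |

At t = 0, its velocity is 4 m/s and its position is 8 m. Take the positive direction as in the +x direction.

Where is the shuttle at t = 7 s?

-49 m

On each constant-a segment, Δv = aΔt and Δx = v₀Δt + ½aΔt²; chain segment to segment.
0–1 s: v starts 4 m/s; Δx = 4·1 + ½·-10·1² = -1 m; v ends -6 m/s.
1–3 s: v starts -6 m/s; Δx = -6·2 + ½·2·2² = -8 m; v ends -2 m/s.
3–7 s: v starts -2 m/s; Δx = -2·4 + ½·-5·4² = -48 m; v ends -22 m/s.
x(7) = 8 + Σ Δx = -49 m.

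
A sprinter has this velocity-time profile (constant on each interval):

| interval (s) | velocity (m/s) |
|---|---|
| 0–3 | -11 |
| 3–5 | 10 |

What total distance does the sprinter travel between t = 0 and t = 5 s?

53 m

Distance (not displacement) is the total path length: add the absolute areas under v-t.
0–3 s: |-11| × 3 = 33 m
3–5 s: |10| × 2 = 20 m
Total distance = 53 m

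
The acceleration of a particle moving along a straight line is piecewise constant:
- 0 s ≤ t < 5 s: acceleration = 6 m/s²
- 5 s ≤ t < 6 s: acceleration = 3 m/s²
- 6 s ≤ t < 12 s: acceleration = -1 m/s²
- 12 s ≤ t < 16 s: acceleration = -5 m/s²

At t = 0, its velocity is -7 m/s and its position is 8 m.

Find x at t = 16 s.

250.5 m

On each constant-a segment, Δv = aΔt and Δx = v₀Δt + ½aΔt²; chain segment to segment.
0–5 s: v starts -7 m/s; Δx = -7·5 + ½·6·5² = 40 m; v ends 23 m/s.
5–6 s: v starts 23 m/s; Δx = 23·1 + ½·3·1² = 24.5 m; v ends 26 m/s.
6–12 s: v starts 26 m/s; Δx = 26·6 + ½·-1·6² = 138 m; v ends 20 m/s.
12–16 s: v starts 20 m/s; Δx = 20·4 + ½·-5·4² = 40 m; v ends 0 m/s.
x(16) = 8 + Σ Δx = 250.5 m.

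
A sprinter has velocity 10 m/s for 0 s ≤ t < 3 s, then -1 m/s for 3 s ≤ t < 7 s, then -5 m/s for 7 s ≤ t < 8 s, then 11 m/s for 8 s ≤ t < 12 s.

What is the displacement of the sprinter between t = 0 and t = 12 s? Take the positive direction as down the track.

Net displacement equals the area under the velocity-time graph (areas below the axis count negative).
0–3 s: 10 × 3 = 30 m
3–7 s: -1 × 4 = -4 m
7–8 s: -5 × 1 = -5 m
8–12 s: 11 × 4 = 44 m
Net displacement = 65 m

65 m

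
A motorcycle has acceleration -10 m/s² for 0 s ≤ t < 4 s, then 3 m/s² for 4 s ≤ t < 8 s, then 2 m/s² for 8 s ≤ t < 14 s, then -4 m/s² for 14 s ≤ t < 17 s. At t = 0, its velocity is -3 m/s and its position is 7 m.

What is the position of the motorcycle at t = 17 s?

-458 m

On each constant-a segment, Δv = aΔt and Δx = v₀Δt + ½aΔt²; chain segment to segment.
0–4 s: v starts -3 m/s; Δx = -3·4 + ½·-10·4² = -92 m; v ends -43 m/s.
4–8 s: v starts -43 m/s; Δx = -43·4 + ½·3·4² = -148 m; v ends -31 m/s.
8–14 s: v starts -31 m/s; Δx = -31·6 + ½·2·6² = -150 m; v ends -19 m/s.
14–17 s: v starts -19 m/s; Δx = -19·3 + ½·-4·3² = -75 m; v ends -31 m/s.
x(17) = 7 + Σ Δx = -458 m.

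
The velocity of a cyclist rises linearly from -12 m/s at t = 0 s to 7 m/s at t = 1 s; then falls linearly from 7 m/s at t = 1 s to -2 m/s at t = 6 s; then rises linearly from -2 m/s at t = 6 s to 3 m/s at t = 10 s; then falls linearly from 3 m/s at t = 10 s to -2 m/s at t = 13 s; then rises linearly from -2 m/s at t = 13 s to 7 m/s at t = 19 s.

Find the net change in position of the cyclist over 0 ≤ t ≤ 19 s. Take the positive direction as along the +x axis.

Net displacement equals the area under the velocity-time graph (areas below the axis count negative).
0–1 s: ½(-12 + 7)(1) = -2.5 m
1–6 s: ½(7 + -2)(5) = 12.5 m
6–10 s: ½(-2 + 3)(4) = 2 m
10–13 s: ½(3 + -2)(3) = 1.5 m
13–19 s: ½(-2 + 7)(6) = 15 m
Net displacement = 28.5 m

28.5 m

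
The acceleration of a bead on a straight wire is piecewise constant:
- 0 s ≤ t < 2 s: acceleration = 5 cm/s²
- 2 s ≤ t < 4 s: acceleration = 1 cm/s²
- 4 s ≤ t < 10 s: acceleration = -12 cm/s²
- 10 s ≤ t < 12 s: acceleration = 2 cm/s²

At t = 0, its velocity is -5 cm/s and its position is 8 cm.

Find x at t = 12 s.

-280 cm

On each constant-a segment, Δv = aΔt and Δx = v₀Δt + ½aΔt²; chain segment to segment.
0–2 s: v starts -5 cm/s; Δx = -5·2 + ½·5·2² = 0 cm; v ends 5 cm/s.
2–4 s: v starts 5 cm/s; Δx = 5·2 + ½·1·2² = 12 cm; v ends 7 cm/s.
4–10 s: v starts 7 cm/s; Δx = 7·6 + ½·-12·6² = -174 cm; v ends -65 cm/s.
10–12 s: v starts -65 cm/s; Δx = -65·2 + ½·2·2² = -126 cm; v ends -61 cm/s.
x(12) = 8 + Σ Δx = -280 cm.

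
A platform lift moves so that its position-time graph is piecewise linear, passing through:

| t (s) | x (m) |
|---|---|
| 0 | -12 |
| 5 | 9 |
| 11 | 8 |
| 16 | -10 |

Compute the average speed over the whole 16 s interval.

Average speed = (total path length)/(elapsed time); on a piecewise-linear x-t graph the path length is Σ|Δx|.
0–5 s: |Δx| = |9 − -12| = 21 m
5–11 s: |Δx| = |8 − 9| = 1 m
11–16 s: |Δx| = |-10 − 8| = 18 m
Total path = 40 m; average speed = 40/16 = 2.5 m/s.

2.5 m/s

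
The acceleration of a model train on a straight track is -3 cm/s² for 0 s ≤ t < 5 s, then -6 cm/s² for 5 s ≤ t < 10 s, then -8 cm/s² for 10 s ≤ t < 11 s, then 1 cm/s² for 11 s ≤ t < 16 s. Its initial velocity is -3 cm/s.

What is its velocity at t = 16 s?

-51 cm/s

Δv equals the area under the a-t graph; then v = v₀ + Δv.
0–5 s: -3 × 5 = -15 cm/s
5–10 s: -6 × 5 = -30 cm/s
10–11 s: -8 × 1 = -8 cm/s
11–16 s: 1 × 5 = 5 cm/s
Δv = -48 cm/s, so v(16) = -3 + (-48) = -51 cm/s.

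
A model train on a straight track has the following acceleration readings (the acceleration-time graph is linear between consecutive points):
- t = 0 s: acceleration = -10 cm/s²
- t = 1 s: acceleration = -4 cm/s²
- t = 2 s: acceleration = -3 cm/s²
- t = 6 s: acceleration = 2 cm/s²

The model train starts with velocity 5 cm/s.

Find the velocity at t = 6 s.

Δv equals the area under the a-t graph; then v = v₀ + Δv.
0–1 s: ½(-10 + -4)(1) = -7 cm/s
1–2 s: ½(-4 + -3)(1) = -3.5 cm/s
2–6 s: ½(-3 + 2)(4) = -2 cm/s
Δv = -12.5 cm/s, so v(6) = 5 + (-12.5) = -7.5 cm/s.

-7.5 cm/s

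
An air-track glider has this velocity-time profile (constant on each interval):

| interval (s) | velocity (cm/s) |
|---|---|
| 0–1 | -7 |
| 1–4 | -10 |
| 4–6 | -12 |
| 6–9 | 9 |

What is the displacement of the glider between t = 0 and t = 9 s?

Displacement is the signed area under the v-t curve.
0–1 s: -7 × 1 = -7 cm
1–4 s: -10 × 3 = -30 cm
4–6 s: -12 × 2 = -24 cm
6–9 s: 9 × 3 = 27 cm
Net displacement = -34 cm

-34 cm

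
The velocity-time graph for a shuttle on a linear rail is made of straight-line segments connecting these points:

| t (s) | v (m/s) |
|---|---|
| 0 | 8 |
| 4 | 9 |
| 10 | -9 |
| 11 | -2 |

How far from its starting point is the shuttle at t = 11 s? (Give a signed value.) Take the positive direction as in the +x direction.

Net displacement equals the area under the velocity-time graph (areas below the axis count negative).
0–4 s: ½(8 + 9)(4) = 34 m
4–10 s: ½(9 + -9)(6) = 0 m
10–11 s: ½(-9 + -2)(1) = -5.5 m
Net displacement = 28.5 m

28.5 m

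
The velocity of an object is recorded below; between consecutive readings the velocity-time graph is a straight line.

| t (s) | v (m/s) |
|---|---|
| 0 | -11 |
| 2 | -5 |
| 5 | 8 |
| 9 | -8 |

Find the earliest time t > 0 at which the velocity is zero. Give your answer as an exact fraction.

t = 41/13 s

v changes sign on 2–5 s (from -5 to 8); the graph is linear there, so v = 0 at t = 2 + (5)·(5 − 2)/(8 − -5) = 41/13 s.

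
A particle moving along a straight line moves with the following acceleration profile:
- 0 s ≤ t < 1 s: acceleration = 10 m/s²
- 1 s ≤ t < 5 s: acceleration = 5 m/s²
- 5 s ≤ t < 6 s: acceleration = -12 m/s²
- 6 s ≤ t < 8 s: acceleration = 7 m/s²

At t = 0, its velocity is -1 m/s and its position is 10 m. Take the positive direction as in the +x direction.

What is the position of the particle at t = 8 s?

On each constant-a segment, Δv = aΔt and Δx = v₀Δt + ½aΔt²; chain segment to segment.
0–1 s: v starts -1 m/s; Δx = -1·1 + ½·10·1² = 4 m; v ends 9 m/s.
1–5 s: v starts 9 m/s; Δx = 9·4 + ½·5·4² = 76 m; v ends 29 m/s.
5–6 s: v starts 29 m/s; Δx = 29·1 + ½·-12·1² = 23 m; v ends 17 m/s.
6–8 s: v starts 17 m/s; Δx = 17·2 + ½·7·2² = 48 m; v ends 31 m/s.
x(8) = 10 + Σ Δx = 161 m.

161 m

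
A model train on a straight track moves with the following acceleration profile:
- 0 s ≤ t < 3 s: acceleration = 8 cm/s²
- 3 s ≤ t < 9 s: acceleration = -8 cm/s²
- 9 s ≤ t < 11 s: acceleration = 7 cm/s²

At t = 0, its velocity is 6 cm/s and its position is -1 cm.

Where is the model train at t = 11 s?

On each constant-a segment, Δv = aΔt and Δx = v₀Δt + ½aΔt²; chain segment to segment.
0–3 s: v starts 6 cm/s; Δx = 6·3 + ½·8·3² = 54 cm; v ends 30 cm/s.
3–9 s: v starts 30 cm/s; Δx = 30·6 + ½·-8·6² = 36 cm; v ends -18 cm/s.
9–11 s: v starts -18 cm/s; Δx = -18·2 + ½·7·2² = -22 cm; v ends -4 cm/s.
x(11) = -1 + Σ Δx = 67 cm.

67 cm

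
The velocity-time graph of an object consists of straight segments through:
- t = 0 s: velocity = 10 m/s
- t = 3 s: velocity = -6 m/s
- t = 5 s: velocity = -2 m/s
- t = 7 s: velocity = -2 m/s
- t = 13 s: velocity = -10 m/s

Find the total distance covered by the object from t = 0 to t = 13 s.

60.75 m

Total distance travelled is ∫|v| dt — sum the magnitudes of each area piece.
0–3 s: v = 0 at t = 1.875 s; triangle areas 9.375 + 3.375 = 12.75 m
3–5 s: |½(-6 + -2)(2)| = 8 m
5–7 s: |-2| × 2 = 4 m
7–13 s: |½(-2 + -10)(6)| = 36 m
Total distance = 60.75 m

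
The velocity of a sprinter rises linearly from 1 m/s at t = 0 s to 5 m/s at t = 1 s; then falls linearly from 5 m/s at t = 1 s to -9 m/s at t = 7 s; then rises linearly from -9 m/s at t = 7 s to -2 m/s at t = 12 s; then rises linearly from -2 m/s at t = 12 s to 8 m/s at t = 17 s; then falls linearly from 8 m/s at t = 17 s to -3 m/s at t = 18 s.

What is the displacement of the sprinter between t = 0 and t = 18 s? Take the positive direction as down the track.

Net displacement equals the area under the velocity-time graph (areas below the axis count negative).
0–1 s: ½(1 + 5)(1) = 3 m
1–7 s: ½(5 + -9)(6) = -12 m
7–12 s: ½(-9 + -2)(5) = -27.5 m
12–17 s: ½(-2 + 8)(5) = 15 m
17–18 s: ½(8 + -3)(1) = 2.5 m
Net displacement = -19 m

-19 m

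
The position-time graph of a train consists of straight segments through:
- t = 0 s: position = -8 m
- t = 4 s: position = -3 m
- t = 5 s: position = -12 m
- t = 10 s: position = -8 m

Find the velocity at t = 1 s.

Velocity is the slope of the x-t graph on 0–4 s: (-3 − -8)/(4 − 0) = 1.25 m/s.

1.25 m/s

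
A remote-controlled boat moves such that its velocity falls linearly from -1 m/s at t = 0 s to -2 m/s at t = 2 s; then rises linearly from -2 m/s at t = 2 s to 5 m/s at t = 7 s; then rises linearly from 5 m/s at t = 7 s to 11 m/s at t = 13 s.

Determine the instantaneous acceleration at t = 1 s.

-0.5 m/s²

Acceleration is the slope of the v-t graph on 0–2 s: (-2 − -1)/(2 − 0) = -0.5 m/s².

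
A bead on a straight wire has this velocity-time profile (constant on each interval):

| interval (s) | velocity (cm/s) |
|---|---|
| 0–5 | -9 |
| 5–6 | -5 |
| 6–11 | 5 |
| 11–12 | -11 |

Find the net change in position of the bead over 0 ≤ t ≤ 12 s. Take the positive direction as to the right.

Displacement is the signed area under the v-t curve.
0–5 s: -9 × 5 = -45 cm
5–6 s: -5 × 1 = -5 cm
6–11 s: 5 × 5 = 25 cm
11–12 s: -11 × 1 = -11 cm
Net displacement = -36 cm

-36 cm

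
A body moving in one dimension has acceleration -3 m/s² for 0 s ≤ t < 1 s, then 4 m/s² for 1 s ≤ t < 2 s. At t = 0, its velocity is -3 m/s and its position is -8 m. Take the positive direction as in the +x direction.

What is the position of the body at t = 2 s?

-16.5 m

On each constant-a segment, Δv = aΔt and Δx = v₀Δt + ½aΔt²; chain segment to segment.
0–1 s: v starts -3 m/s; Δx = -3·1 + ½·-3·1² = -4.5 m; v ends -6 m/s.
1–2 s: v starts -6 m/s; Δx = -6·1 + ½·4·1² = -4 m; v ends -2 m/s.
x(2) = -8 + Σ Δx = -16.5 m.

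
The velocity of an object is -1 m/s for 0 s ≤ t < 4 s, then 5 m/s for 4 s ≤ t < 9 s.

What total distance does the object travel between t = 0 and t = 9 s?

Distance (not displacement) is the total path length: add the absolute areas under v-t.
0–4 s: |-1| × 4 = 4 m
4–9 s: |5| × 5 = 25 m
Total distance = 29 m

29 m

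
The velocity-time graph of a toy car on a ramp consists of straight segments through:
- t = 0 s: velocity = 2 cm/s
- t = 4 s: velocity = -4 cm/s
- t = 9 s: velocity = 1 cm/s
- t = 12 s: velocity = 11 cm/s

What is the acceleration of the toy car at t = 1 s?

Acceleration is the slope of the v-t graph on 0–4 s: (-4 − 2)/(4 − 0) = -1.5 cm/s².

-1.5 cm/s²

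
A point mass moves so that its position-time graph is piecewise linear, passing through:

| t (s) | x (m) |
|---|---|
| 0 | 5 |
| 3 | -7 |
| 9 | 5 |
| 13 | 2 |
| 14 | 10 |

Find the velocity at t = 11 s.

-0.75 m/s

Velocity is the slope of the x-t graph on 9–13 s: (2 − 5)/(13 − 9) = -0.75 m/s.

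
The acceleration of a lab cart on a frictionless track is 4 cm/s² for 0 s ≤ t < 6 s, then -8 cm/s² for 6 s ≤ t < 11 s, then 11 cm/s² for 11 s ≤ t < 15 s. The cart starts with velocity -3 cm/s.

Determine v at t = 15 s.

Δv equals the area under the a-t graph; then v = v₀ + Δv.
0–6 s: 4 × 6 = 24 cm/s
6–11 s: -8 × 5 = -40 cm/s
11–15 s: 11 × 4 = 44 cm/s
Δv = 28 cm/s, so v(15) = -3 + (28) = 25 cm/s.

25 cm/s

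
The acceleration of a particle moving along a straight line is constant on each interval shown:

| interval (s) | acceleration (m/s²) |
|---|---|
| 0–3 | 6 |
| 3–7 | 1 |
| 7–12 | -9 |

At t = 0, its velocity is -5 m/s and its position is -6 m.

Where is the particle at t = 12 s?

On each constant-a segment, Δv = aΔt and Δx = v₀Δt + ½aΔt²; chain segment to segment.
0–3 s: v starts -5 m/s; Δx = -5·3 + ½·6·3² = 12 m; v ends 13 m/s.
3–7 s: v starts 13 m/s; Δx = 13·4 + ½·1·4² = 60 m; v ends 17 m/s.
7–12 s: v starts 17 m/s; Δx = 17·5 + ½·-9·5² = -27.5 m; v ends -28 m/s.
x(12) = -6 + Σ Δx = 38.5 m.

38.5 m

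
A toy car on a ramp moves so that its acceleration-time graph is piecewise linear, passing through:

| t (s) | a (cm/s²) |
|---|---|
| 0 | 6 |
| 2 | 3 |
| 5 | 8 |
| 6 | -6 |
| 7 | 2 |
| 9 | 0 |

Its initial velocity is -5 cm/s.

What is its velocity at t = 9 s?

21.5 cm/s

Δv equals the area under the a-t graph; then v = v₀ + Δv.
0–2 s: ½(6 + 3)(2) = 9 cm/s
2–5 s: ½(3 + 8)(3) = 16.5 cm/s
5–6 s: ½(8 + -6)(1) = 1 cm/s
6–7 s: ½(-6 + 2)(1) = -2 cm/s
7–9 s: ½(2 + 0)(2) = 2 cm/s
Δv = 26.5 cm/s, so v(9) = -5 + (26.5) = 21.5 cm/s.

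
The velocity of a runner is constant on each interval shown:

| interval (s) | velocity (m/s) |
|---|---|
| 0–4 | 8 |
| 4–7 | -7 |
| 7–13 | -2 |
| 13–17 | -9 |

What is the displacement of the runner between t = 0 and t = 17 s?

Displacement is the signed area under the v-t curve.
0–4 s: 8 × 4 = 32 m
4–7 s: -7 × 3 = -21 m
7–13 s: -2 × 6 = -12 m
13–17 s: -9 × 4 = -36 m
Net displacement = -37 m

-37 m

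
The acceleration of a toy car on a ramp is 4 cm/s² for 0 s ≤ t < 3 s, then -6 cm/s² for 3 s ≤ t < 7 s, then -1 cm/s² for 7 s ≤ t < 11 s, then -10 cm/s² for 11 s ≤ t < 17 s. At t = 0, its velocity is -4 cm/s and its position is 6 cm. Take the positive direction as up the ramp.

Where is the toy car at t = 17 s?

-376 cm

On each constant-a segment, Δv = aΔt and Δx = v₀Δt + ½aΔt²; chain segment to segment.
0–3 s: v starts -4 cm/s; Δx = -4·3 + ½·4·3² = 6 cm; v ends 8 cm/s.
3–7 s: v starts 8 cm/s; Δx = 8·4 + ½·-6·4² = -16 cm; v ends -16 cm/s.
7–11 s: v starts -16 cm/s; Δx = -16·4 + ½·-1·4² = -72 cm; v ends -20 cm/s.
11–17 s: v starts -20 cm/s; Δx = -20·6 + ½·-10·6² = -300 cm; v ends -80 cm/s.
x(17) = 6 + Σ Δx = -376 cm.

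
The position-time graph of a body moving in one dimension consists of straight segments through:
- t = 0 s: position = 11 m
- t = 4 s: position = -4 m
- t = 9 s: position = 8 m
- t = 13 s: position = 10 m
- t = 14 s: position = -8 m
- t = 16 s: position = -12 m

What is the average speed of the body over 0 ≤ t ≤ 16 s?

3.1875 m/s

Average speed = (total path length)/(elapsed time); on a piecewise-linear x-t graph the path length is Σ|Δx|.
0–4 s: |Δx| = |-4 − 11| = 15 m
4–9 s: |Δx| = |8 − -4| = 12 m
9–13 s: |Δx| = |10 − 8| = 2 m
13–14 s: |Δx| = |-8 − 10| = 18 m
14–16 s: |Δx| = |-12 − -8| = 4 m
Total path = 51 m; average speed = 51/16 = 3.1875 m/s.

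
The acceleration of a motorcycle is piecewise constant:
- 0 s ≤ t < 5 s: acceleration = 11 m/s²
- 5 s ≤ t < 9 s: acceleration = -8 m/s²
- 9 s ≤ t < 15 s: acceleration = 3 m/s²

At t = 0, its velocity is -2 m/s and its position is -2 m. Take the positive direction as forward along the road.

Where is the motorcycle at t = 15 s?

On each constant-a segment, Δv = aΔt and Δx = v₀Δt + ½aΔt²; chain segment to segment.
0–5 s: v starts -2 m/s; Δx = -2·5 + ½·11·5² = 127.5 m; v ends 53 m/s.
5–9 s: v starts 53 m/s; Δx = 53·4 + ½·-8·4² = 148 m; v ends 21 m/s.
9–15 s: v starts 21 m/s; Δx = 21·6 + ½·3·6² = 180 m; v ends 39 m/s.
x(15) = -2 + Σ Δx = 453.5 m.

453.5 m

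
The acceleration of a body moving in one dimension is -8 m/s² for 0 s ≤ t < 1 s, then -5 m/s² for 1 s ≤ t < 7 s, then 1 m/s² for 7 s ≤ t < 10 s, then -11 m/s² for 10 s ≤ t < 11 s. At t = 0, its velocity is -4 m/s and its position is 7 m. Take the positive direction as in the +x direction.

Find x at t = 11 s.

-329 m

On each constant-a segment, Δv = aΔt and Δx = v₀Δt + ½aΔt²; chain segment to segment.
0–1 s: v starts -4 m/s; Δx = -4·1 + ½·-8·1² = -8 m; v ends -12 m/s.
1–7 s: v starts -12 m/s; Δx = -12·6 + ½·-5·6² = -162 m; v ends -42 m/s.
7–10 s: v starts -42 m/s; Δx = -42·3 + ½·1·3² = -121.5 m; v ends -39 m/s.
10–11 s: v starts -39 m/s; Δx = -39·1 + ½·-11·1² = -44.5 m; v ends -50 m/s.
x(11) = 7 + Σ Δx = -329 m.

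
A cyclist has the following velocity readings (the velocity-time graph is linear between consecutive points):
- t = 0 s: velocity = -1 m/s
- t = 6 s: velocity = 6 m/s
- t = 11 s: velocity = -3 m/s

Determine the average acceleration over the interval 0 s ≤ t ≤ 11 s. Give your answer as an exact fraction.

Average acceleration = Δv/Δt = (-3 − -1)/(11 − 0) = -2/11 m/s².

-2/11 m/s²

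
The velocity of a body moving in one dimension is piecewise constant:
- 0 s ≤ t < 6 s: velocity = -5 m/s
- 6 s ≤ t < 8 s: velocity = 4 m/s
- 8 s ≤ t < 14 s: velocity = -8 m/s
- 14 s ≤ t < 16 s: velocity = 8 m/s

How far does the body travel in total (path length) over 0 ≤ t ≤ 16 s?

Total distance travelled is ∫|v| dt — sum the magnitudes of each area piece.
0–6 s: |-5| × 6 = 30 m
6–8 s: |4| × 2 = 8 m
8–14 s: |-8| × 6 = 48 m
14–16 s: |8| × 2 = 16 m
Total distance = 102 m

102 m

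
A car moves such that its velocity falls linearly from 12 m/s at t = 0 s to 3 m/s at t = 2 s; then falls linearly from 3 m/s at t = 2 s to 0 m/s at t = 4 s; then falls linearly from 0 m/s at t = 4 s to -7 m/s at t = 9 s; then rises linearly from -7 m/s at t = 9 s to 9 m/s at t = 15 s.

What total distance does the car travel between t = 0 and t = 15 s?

59.875 m

Total distance travelled is ∫|v| dt — sum the magnitudes of each area piece.
0–2 s: |½(12 + 3)(2)| = 15 m
2–4 s: |½(3 + 0)(2)| = 3 m
4–9 s: |½(0 + -7)(5)| = 17.5 m
9–15 s: v = 0 at t = 11.625 s; triangle areas 9.1875 + 15.1875 = 24.375 m
Total distance = 59.875 m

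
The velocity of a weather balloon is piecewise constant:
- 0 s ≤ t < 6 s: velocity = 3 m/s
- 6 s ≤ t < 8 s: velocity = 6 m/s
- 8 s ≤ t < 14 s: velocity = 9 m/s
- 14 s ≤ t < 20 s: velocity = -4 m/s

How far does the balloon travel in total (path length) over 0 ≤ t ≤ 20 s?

Distance (not displacement) is the total path length: add the absolute areas under v-t.
0–6 s: |3| × 6 = 18 m
6–8 s: |6| × 2 = 12 m
8–14 s: |9| × 6 = 54 m
14–20 s: |-4| × 6 = 24 m
Total distance = 108 m

108 m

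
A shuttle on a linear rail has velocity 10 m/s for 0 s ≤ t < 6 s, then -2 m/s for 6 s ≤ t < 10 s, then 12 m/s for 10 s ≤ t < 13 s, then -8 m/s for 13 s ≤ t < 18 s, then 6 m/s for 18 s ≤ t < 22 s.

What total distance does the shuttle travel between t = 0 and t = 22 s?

Distance (not displacement) is the total path length: add the absolute areas under v-t.
0–6 s: |10| × 6 = 60 m
6–10 s: |-2| × 4 = 8 m
10–13 s: |12| × 3 = 36 m
13–18 s: |-8| × 5 = 40 m
18–22 s: |6| × 4 = 24 m
Total distance = 168 m

168 m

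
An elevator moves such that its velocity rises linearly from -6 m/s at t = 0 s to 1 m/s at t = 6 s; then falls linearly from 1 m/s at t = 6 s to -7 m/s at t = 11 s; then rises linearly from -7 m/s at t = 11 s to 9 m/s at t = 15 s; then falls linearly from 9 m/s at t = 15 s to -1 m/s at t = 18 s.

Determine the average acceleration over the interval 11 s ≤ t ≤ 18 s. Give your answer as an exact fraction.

Average acceleration = Δv/Δt = (-1 − -7)/(18 − 11) = 6/7 m/s².

6/7 m/s²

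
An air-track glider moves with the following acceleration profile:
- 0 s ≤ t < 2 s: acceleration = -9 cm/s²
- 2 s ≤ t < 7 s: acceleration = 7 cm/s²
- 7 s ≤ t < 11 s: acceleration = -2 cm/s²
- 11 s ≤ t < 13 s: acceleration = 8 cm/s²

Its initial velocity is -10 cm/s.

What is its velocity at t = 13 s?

Δv equals the area under the a-t graph; then v = v₀ + Δv.
0–2 s: -9 × 2 = -18 cm/s
2–7 s: 7 × 5 = 35 cm/s
7–11 s: -2 × 4 = -8 cm/s
11–13 s: 8 × 2 = 16 cm/s
Δv = 25 cm/s, so v(13) = -10 + (25) = 15 cm/s.

15 cm/s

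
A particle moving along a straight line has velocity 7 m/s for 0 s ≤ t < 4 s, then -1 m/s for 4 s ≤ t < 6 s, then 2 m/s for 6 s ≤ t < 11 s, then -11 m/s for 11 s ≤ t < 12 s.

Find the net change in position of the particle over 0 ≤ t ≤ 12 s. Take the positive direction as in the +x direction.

Net displacement equals the area under the velocity-time graph (areas below the axis count negative).
0–4 s: 7 × 4 = 28 m
4–6 s: -1 × 2 = -2 m
6–11 s: 2 × 5 = 10 m
11–12 s: -11 × 1 = -11 m
Net displacement = 25 m

25 m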